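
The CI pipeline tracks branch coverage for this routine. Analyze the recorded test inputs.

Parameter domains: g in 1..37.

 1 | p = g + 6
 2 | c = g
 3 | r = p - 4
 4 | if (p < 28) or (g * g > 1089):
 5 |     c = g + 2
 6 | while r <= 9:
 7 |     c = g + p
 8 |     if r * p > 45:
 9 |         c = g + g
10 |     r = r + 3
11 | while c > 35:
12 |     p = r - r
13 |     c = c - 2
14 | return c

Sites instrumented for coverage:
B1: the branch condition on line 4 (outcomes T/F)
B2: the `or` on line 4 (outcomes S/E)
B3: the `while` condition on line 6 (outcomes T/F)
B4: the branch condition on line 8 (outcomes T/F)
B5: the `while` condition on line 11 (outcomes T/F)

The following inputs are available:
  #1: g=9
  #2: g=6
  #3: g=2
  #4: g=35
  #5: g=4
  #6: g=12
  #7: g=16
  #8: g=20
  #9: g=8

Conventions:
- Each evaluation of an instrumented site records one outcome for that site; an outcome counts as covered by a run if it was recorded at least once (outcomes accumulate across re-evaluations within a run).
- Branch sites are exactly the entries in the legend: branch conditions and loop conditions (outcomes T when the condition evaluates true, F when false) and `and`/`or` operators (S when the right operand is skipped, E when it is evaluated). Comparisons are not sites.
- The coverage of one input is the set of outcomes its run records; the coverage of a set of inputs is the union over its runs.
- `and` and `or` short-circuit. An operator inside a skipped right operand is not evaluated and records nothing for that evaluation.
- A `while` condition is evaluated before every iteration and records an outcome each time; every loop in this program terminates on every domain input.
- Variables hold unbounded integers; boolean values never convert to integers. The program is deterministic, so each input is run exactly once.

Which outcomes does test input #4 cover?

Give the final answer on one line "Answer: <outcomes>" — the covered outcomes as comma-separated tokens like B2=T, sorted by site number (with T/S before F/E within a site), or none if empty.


Event log for input #4 (g=35):
  B2->E, B1->T, B3->F, B5->T, B5->F
deduplicating events, the covered set is: B1=T, B2=E, B3=F, B5=T, B5=F
Answer: B1=T, B2=E, B3=F, B5=T, B5=F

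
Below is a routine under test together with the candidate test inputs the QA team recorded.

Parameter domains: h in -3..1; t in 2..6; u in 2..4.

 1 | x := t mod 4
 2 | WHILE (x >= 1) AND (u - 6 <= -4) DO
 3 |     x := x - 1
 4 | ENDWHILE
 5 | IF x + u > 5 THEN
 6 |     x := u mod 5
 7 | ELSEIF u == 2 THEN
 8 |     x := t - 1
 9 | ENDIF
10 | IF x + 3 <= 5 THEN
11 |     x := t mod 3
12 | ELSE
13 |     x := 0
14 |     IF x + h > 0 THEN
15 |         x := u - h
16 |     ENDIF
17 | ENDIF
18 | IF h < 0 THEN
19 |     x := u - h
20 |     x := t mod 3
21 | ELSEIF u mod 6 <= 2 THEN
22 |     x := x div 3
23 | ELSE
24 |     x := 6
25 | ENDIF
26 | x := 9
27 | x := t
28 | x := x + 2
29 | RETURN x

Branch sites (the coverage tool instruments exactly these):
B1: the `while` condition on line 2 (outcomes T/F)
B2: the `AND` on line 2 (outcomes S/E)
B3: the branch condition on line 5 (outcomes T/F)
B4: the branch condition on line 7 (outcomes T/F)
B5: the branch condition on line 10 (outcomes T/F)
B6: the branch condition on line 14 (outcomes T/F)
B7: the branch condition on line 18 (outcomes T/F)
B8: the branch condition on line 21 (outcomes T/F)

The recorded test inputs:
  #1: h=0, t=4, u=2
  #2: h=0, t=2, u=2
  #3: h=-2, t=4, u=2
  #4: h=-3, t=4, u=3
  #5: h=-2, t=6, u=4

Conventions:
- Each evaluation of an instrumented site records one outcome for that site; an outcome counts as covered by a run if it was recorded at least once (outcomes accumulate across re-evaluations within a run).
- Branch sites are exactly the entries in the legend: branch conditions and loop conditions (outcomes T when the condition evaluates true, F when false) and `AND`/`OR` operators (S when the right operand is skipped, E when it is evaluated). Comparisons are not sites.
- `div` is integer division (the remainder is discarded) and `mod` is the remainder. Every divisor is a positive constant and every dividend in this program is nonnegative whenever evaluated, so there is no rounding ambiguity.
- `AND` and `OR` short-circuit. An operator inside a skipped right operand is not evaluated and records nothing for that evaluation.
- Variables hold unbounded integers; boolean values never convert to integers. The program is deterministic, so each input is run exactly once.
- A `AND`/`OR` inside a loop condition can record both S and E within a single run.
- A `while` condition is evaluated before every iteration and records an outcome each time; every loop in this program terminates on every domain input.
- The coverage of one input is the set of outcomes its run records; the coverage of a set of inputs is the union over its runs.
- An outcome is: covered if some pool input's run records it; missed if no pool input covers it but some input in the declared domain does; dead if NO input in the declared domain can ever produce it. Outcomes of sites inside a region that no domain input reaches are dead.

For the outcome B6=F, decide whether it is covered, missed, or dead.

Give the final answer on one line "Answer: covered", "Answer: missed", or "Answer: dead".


B6=F is recorded by pool input(s) 1, 3, 5 -> covered
Answer: covered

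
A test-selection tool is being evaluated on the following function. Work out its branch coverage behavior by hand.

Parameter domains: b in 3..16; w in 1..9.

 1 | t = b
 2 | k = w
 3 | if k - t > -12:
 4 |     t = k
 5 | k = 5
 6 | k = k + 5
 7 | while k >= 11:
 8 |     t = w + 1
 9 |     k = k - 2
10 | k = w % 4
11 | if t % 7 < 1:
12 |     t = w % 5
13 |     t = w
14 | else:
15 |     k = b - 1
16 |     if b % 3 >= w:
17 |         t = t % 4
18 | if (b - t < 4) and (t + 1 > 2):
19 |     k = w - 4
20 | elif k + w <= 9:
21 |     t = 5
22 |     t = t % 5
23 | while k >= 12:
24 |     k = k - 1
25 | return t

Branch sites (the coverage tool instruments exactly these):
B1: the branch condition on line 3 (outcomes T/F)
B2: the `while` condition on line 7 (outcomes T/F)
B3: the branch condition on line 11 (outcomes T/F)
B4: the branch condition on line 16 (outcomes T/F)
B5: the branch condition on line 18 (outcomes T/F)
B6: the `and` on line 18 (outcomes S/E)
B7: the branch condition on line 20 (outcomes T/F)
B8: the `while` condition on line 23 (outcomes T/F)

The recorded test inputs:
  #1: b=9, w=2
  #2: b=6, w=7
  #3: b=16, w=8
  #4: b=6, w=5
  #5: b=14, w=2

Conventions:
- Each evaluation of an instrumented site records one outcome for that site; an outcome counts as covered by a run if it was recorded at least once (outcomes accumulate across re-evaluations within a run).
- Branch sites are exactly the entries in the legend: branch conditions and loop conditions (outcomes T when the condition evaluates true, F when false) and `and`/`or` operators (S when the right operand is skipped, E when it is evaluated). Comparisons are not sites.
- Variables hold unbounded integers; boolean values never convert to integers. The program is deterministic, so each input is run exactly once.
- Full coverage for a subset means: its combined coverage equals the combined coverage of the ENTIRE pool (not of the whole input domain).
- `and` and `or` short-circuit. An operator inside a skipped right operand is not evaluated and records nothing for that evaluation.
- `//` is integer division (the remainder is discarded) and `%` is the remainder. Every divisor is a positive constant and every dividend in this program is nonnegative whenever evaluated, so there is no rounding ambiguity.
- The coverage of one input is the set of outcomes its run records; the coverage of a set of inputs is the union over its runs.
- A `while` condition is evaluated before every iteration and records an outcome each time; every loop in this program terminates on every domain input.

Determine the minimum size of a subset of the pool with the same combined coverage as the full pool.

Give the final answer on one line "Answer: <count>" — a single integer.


#1 (b=9, w=2) -> B1->T, B2->F, B3->F, B4->F, B6->S, B5->F, B7->F, B8->F; covered: B1=T, B2=F, B3=F, B4=F, B5=F, B6=S, B7=F, B8=F
#2 (b=6, w=7) -> B1->T, B2->F, B3->T, B6->E, B5->T, B8->F; covered: B1=T, B2=F, B3=T, B5=T, B6=E, B8=F
#3 (b=16, w=8) -> B1->T, B2->F, B3->F, B4->F, B6->S, B5->F, B7->F, B8->T, B8->T, B8->T, B8->T, B8->F; covered: B1=T, B2=F, B3=F, B4=F, B5=F, B6=S, B7=F, B8=T, B8=F
#4 (b=6, w=5) -> B1->T, B2->F, B3->F, B4->F, B6->E, B5->T, B8->F; covered: B1=T, B2=F, B3=F, B4=F, B5=T, B6=E, B8=F
#5 (b=14, w=2) -> B1->F, B2->F, B3->T, B6->S, B5->F, B7->T, B8->F; covered: B1=F, B2=F, B3=T, B5=F, B6=S, B7=T, B8=F
together the pool reaches 14 outcomes: B1=T, B1=F, B2=F, B3=T, B3=F, B4=F, B5=T, B5=F, B6=S, B6=E, B7=T, B7=F, B8=T, B8=F
size 1 is not enough: best union over all size-1 subsets is 9/14
size 2 is not enough: best union over all size-2 subsets is 12/14
at size 3, {2, 3, 5} reaches all 14 outcomes; every lexicographically earlier size-3 subset fails
Answer: 3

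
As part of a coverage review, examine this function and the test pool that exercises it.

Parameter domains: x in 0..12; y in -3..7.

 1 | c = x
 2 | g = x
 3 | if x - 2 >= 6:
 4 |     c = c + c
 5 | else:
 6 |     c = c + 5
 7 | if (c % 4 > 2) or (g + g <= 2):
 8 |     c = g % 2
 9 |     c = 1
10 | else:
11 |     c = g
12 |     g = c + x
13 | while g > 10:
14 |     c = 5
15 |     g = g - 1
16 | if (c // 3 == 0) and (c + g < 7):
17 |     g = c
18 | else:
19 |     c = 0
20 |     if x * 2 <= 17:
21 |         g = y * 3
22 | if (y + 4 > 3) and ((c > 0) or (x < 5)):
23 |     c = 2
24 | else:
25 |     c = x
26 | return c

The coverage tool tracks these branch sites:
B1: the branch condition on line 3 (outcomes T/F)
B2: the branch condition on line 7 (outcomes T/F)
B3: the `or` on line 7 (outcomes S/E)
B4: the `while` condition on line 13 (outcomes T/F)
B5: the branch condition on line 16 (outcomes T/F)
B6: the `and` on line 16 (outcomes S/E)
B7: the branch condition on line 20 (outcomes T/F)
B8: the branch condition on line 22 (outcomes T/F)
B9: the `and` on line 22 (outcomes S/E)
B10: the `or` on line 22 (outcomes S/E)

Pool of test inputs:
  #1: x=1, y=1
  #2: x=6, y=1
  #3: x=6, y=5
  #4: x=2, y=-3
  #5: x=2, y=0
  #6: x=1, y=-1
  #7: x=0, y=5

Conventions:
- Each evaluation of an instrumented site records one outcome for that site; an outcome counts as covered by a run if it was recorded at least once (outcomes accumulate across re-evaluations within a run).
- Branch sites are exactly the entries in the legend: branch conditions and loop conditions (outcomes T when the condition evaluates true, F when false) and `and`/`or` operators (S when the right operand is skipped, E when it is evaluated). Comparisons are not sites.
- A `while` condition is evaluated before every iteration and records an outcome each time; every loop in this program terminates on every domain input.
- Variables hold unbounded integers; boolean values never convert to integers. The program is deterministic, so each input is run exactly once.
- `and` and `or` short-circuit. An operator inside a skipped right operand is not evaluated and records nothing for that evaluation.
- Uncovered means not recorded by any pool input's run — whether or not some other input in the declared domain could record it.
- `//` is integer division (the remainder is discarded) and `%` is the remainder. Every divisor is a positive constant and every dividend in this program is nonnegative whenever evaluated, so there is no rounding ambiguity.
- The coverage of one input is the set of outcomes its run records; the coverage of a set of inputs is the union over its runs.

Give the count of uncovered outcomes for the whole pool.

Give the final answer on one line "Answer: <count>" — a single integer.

run #1 (x=1, y=1) records B1=F, B2=T, B3=E, B4=F, B5=T, B6=E, B8=T, B9=E, B10=S
run #2 (x=6, y=1) records B1=F, B2=T, B3=S, B4=F, B5=F, B6=E, B7=T, B8=F, B9=E, B10=E
run #3 (x=6, y=5) records B1=F, B2=T, B3=S, B4=F, B5=F, B6=E, B7=T, B8=F, B9=E, B10=E
run #4 (x=2, y=-3) records B1=F, B2=T, B3=S, B4=F, B5=T, B6=E, B8=F, B9=S
run #5 (x=2, y=0) records B1=F, B2=T, B3=S, B4=F, B5=T, B6=E, B8=T, B9=E, B10=S
run #6 (x=1, y=-1) records B1=F, B2=T, B3=E, B4=F, B5=T, B6=E, B8=F, B9=S
run #7 (x=0, y=5) records B1=F, B2=T, B3=E, B4=F, B5=T, B6=E, B8=T, B9=E, B10=S
union over the pool: B1=F, B2=T, B3=S, B3=E, B4=F, B5=T, B5=F, B6=E, B7=T, B8=T, B8=F, B9=S, B9=E, B10=S, B10=E
uncovered (5 of 20): B1=T, B2=F, B4=T, B6=S, B7=F

Answer: 5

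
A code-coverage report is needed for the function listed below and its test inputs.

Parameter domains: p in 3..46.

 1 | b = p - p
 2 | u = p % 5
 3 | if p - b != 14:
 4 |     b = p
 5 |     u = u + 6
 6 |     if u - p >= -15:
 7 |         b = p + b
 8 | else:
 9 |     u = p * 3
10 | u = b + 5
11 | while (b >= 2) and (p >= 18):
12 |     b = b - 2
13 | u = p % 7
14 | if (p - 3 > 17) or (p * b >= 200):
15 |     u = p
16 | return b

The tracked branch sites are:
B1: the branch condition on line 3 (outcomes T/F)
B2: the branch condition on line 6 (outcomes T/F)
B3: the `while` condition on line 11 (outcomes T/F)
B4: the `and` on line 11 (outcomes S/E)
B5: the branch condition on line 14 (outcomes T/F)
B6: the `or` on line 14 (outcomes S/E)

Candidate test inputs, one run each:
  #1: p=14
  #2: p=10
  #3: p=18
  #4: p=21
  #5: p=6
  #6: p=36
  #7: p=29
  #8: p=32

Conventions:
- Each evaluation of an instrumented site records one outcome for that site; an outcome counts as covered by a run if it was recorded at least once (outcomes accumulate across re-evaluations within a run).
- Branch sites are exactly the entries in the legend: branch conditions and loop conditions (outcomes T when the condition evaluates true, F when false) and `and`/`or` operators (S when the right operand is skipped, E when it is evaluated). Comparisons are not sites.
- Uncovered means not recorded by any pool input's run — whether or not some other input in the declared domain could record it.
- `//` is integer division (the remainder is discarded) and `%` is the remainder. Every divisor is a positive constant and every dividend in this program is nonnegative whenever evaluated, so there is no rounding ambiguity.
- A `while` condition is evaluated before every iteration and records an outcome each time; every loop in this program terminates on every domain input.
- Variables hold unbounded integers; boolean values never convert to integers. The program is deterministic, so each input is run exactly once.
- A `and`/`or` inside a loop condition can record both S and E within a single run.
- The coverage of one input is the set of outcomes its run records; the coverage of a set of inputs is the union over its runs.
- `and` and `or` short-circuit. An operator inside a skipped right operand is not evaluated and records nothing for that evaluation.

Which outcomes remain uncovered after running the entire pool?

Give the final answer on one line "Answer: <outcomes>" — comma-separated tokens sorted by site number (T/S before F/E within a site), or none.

run #1 (p=14) records B1=F, B3=F, B4=S, B5=F, B6=E
run #2 (p=10) records B1=T, B2=T, B3=F, B4=E, B5=T, B6=E
run #3 (p=18) records B1=T, B2=T, B3=T, B3=F, B4=S, B4=E, B5=F, B6=E
run #4 (p=21) records B1=T, B2=T, B3=T, B3=F, B4=S, B4=E, B5=T, B6=S
run #5 (p=6) records B1=T, B2=T, B3=F, B4=E, B5=F, B6=E
run #6 (p=36) records B1=T, B2=F, B3=T, B3=F, B4=S, B4=E, B5=T, B6=S
run #7 (p=29) records B1=T, B2=F, B3=T, B3=F, B4=S, B4=E, B5=T, B6=S
run #8 (p=32) records B1=T, B2=F, B3=T, B3=F, B4=S, B4=E, B5=T, B6=S
union over the pool: B1=T, B1=F, B2=T, B2=F, B3=T, B3=F, B4=S, B4=E, B5=T, B5=F, B6=S, B6=E
uncovered (0 of 12): none

Answer: none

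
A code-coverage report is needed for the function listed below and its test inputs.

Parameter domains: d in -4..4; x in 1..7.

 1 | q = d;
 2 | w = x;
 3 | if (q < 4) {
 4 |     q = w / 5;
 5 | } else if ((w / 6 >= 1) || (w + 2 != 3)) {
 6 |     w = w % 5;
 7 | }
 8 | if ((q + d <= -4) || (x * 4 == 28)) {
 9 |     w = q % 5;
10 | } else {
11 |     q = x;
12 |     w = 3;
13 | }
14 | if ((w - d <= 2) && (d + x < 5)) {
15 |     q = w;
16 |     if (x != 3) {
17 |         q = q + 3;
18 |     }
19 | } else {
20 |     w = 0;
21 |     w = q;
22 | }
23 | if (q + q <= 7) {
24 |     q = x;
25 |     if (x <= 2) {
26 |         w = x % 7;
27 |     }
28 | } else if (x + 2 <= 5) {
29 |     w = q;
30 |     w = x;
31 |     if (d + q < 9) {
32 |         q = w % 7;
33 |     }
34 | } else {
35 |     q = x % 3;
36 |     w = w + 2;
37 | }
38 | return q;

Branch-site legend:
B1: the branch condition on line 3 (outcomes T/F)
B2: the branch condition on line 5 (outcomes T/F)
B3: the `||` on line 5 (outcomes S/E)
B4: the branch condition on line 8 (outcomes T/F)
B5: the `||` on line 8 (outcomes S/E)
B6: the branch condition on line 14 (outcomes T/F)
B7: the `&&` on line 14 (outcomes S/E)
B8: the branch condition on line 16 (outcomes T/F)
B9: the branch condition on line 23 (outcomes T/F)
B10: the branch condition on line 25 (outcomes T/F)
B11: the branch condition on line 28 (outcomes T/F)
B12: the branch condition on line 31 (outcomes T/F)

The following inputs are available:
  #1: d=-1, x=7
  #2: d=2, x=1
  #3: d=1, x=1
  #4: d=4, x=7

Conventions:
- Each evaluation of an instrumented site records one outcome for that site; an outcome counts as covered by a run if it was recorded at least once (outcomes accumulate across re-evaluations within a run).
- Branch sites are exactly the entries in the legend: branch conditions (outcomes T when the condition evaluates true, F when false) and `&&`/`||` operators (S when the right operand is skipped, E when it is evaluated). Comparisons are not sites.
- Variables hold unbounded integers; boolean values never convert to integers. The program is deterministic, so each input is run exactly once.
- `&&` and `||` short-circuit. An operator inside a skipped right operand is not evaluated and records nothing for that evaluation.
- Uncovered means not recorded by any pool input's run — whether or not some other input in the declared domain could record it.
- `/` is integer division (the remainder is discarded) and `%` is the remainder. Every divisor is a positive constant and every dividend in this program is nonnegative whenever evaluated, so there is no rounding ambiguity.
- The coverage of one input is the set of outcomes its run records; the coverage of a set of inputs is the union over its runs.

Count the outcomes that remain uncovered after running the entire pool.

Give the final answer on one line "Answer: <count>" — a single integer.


run #1 (d=-1, x=7) records B1=T, B4=T, B5=E, B6=F, B7=E, B9=T, B10=F
run #2 (d=2, x=1) records B1=T, B4=F, B5=E, B6=T, B7=E, B8=T, B9=F, B11=T, B12=T
run #3 (d=1, x=1) records B1=T, B4=F, B5=E, B6=T, B7=E, B8=T, B9=F, B11=T, B12=T
run #4 (d=4, x=7) records B1=F, B2=T, B3=S, B4=T, B5=E, B6=F, B7=E, B9=F, B11=F
union over the pool: B1=T, B1=F, B2=T, B3=S, B4=T, B4=F, B5=E, B6=T, B6=F, B7=E, B8=T, B9=T, B9=F, B10=F, B11=T, B11=F, B12=T
uncovered (7 of 24): B2=F, B3=E, B5=S, B7=S, B8=F, B10=T, B12=F
Answer: 7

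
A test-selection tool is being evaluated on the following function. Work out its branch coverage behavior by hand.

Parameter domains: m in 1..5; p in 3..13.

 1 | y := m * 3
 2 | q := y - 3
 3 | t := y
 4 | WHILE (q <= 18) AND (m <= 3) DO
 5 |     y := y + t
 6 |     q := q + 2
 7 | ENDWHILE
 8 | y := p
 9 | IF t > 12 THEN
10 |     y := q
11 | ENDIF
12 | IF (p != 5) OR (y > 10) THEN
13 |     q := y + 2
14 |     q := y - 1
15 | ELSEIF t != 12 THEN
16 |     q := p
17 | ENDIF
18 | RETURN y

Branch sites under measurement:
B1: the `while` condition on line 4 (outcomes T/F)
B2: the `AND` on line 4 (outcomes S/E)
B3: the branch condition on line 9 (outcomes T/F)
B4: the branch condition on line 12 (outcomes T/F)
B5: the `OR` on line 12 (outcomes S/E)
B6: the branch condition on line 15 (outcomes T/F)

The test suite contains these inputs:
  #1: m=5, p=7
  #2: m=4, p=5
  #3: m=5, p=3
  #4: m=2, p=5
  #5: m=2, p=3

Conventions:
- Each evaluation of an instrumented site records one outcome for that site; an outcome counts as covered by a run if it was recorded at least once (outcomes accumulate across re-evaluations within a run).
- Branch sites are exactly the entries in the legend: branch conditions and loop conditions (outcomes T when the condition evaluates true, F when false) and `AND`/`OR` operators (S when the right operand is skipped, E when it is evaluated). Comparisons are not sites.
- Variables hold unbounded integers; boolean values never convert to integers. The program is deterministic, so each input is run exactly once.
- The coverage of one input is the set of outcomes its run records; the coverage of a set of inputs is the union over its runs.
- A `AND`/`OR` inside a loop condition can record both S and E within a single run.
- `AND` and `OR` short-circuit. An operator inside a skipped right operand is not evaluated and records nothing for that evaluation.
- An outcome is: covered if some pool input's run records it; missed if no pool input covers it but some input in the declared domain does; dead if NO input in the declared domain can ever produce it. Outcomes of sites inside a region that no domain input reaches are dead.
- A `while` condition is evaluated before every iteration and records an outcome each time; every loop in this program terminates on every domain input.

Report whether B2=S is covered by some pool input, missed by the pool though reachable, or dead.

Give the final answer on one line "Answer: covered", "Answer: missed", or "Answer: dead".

B2=S is recorded by pool input(s) 4, 5 -> covered

Answer: covered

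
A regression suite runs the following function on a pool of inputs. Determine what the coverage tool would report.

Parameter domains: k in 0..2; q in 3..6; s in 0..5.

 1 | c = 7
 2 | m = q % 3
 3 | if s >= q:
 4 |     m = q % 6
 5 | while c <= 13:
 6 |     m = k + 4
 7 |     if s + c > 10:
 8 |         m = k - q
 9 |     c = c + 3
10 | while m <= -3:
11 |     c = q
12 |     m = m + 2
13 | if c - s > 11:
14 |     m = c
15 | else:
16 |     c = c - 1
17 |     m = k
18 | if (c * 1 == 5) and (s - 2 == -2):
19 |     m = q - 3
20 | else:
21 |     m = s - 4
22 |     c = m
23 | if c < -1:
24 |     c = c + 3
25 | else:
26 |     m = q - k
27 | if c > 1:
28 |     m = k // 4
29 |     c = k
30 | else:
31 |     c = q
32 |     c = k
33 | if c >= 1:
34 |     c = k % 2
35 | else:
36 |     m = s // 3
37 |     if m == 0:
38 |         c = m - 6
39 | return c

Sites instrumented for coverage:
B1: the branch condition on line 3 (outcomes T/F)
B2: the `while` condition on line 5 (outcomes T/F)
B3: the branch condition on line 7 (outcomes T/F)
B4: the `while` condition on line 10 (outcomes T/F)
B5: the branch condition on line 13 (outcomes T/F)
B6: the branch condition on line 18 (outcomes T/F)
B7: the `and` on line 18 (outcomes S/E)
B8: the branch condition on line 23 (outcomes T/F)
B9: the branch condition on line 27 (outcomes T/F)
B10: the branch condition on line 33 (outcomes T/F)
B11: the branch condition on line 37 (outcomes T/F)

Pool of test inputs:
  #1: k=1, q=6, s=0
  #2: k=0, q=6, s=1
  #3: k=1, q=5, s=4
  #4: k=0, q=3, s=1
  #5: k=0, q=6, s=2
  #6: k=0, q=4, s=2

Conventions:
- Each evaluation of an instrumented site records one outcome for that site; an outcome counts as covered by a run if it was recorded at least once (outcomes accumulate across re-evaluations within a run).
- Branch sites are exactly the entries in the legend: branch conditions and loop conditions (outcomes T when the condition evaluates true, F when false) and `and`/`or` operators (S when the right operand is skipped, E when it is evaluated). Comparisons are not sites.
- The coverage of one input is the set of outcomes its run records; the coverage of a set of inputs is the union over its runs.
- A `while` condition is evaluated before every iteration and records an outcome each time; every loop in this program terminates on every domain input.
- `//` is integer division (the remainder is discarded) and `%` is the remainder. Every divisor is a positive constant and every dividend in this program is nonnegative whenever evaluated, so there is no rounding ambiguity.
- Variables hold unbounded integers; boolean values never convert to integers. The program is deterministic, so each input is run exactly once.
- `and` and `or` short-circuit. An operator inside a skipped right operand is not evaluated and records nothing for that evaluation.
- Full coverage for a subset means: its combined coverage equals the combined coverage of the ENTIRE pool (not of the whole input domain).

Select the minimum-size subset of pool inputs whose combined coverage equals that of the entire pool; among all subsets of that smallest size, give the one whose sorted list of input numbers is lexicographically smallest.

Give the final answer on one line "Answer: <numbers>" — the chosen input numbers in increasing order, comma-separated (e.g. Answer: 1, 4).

run #1 (k=1, q=6, s=0) runs B1->F, B2->T, B3->F, B2->T, B3->F, B2->T, B3->T, B2->F, B4->T, B4->T, B4->F, B5->F, B7->E, B6->T, ...; records B1=F, B2=T, B2=F, B3=T, B3=F, B4=T, B4=F, B5=F, B6=T, B7=E, B8=F, B9=T, B10=T
run #2 (k=0, q=6, s=1) runs B1->F, B2->T, B3->F, B2->T, B3->T, B2->T, B3->T, B2->F, B4->T, B4->T, B4->F, B5->F, B7->E, B6->F, ...; records B1=F, B2=T, B2=F, B3=T, B3=F, B4=T, B4=F, B5=F, B6=F, B7=E, B8=T, B9=F, B10=F, B11=T
run #3 (k=1, q=5, s=4) runs B1->F, B2->T, B3->T, B2->T, B3->T, B2->T, B3->T, B2->F, B4->T, B4->F, B5->F, B7->S, B6->F, B8->F, ...; records B1=F, B2=T, B2=F, B3=T, B4=T, B4=F, B5=F, B6=F, B7=S, B8=F, B9=F, B10=T
run #4 (k=0, q=3, s=1) runs B1->F, B2->T, B3->F, B2->T, B3->T, B2->T, B3->T, B2->F, B4->T, B4->F, B5->F, B7->S, B6->F, B8->T, ...; records B1=F, B2=T, B2=F, B3=T, B3=F, B4=T, B4=F, B5=F, B6=F, B7=S, B8=T, B9=F, B10=F, B11=T
run #5 (k=0, q=6, s=2) runs B1->F, B2->T, B3->F, B2->T, B3->T, B2->T, B3->T, B2->F, B4->T, B4->T, B4->F, B5->F, B7->E, B6->F, ...; records B1=F, B2=T, B2=F, B3=T, B3=F, B4=T, B4=F, B5=F, B6=F, B7=E, B8=T, B9=F, B10=F, B11=T
run #6 (k=0, q=4, s=2) runs B1->F, B2->T, B3->F, B2->T, B3->T, B2->T, B3->T, B2->F, B4->T, B4->F, B5->F, B7->S, B6->F, B8->T, ...; records B1=F, B2=T, B2=F, B3=T, B3=F, B4=T, B4=F, B5=F, B6=F, B7=S, B8=T, B9=F, B10=F, B11=T
union over all inputs: B1=F, B2=T, B2=F, B3=T, B3=F, B4=T, B4=F, B5=F, B6=T, B6=F, B7=S, B7=E, B8=T, B8=F, B9=T, B9=F, B10=T, B10=F, B11=T (19 outcomes)
size 1 is not enough: best union over all size-1 subsets is 14/19
the canonical winner is {1, 4}: size 2, full 19-outcome coverage, earliest index list among size-2 covers

Answer: 1, 4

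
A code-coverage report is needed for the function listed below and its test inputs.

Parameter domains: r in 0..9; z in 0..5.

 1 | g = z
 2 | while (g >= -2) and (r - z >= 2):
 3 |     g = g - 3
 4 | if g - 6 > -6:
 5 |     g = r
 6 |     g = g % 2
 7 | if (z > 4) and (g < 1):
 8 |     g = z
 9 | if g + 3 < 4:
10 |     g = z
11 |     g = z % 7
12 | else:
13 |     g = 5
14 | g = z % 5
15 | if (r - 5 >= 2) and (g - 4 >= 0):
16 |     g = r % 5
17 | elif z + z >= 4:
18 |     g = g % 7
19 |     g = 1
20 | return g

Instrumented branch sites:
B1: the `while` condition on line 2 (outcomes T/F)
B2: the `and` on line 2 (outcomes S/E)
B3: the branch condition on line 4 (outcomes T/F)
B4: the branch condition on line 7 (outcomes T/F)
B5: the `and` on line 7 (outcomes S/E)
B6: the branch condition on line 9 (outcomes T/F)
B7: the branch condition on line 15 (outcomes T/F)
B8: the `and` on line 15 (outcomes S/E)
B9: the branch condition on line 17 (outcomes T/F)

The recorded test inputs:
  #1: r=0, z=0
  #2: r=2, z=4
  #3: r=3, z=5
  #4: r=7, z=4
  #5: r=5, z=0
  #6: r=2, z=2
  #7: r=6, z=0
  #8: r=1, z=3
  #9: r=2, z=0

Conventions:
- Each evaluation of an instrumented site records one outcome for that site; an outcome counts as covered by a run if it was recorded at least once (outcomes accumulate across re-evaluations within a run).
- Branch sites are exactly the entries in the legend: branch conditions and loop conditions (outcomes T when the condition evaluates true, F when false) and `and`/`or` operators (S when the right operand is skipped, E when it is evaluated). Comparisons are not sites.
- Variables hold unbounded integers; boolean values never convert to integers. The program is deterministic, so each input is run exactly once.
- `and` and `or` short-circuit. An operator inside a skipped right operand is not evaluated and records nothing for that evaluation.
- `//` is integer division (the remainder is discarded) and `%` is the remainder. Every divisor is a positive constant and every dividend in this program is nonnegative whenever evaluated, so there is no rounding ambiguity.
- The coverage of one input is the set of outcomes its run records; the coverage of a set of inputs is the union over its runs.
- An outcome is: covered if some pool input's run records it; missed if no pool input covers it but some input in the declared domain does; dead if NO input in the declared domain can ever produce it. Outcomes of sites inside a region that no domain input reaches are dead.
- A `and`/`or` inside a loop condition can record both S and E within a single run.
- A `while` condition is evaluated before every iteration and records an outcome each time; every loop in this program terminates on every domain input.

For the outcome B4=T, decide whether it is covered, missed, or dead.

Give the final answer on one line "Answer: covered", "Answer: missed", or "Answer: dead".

no pool input records B4=T
but domain input (r=0, z=5) does record it -> reachable, so missed

Answer: missed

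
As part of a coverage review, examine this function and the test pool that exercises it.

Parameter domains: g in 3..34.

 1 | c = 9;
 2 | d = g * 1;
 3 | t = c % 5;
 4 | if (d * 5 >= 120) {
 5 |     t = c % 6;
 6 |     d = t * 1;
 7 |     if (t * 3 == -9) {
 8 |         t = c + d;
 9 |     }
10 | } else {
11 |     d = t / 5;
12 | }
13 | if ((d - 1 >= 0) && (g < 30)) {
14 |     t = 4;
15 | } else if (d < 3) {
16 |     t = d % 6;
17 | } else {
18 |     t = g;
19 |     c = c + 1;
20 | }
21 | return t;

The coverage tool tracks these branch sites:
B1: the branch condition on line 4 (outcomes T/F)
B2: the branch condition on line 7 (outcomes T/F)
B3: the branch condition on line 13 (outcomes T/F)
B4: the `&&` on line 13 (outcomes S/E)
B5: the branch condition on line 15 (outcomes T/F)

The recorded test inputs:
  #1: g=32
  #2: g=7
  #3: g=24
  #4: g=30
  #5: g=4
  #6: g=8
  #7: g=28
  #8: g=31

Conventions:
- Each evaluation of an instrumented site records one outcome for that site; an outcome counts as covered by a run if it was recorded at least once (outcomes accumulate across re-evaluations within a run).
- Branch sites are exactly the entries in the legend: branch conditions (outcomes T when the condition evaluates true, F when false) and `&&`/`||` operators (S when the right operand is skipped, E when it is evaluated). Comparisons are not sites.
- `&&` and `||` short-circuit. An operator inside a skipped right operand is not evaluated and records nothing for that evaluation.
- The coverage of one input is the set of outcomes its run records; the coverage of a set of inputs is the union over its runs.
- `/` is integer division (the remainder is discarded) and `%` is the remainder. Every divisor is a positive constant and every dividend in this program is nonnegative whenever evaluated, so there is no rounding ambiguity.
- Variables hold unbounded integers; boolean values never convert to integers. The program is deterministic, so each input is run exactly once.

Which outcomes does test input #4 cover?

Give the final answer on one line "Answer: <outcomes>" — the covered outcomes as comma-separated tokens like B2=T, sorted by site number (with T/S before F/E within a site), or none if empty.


Event log for input #4 (g=30):
  B1->T, B2->F, B4->E, B3->F, B5->F
collecting distinct outcomes: B1=T, B2=F, B3=F, B4=E, B5=F
Answer: B1=T, B2=F, B3=F, B4=E, B5=F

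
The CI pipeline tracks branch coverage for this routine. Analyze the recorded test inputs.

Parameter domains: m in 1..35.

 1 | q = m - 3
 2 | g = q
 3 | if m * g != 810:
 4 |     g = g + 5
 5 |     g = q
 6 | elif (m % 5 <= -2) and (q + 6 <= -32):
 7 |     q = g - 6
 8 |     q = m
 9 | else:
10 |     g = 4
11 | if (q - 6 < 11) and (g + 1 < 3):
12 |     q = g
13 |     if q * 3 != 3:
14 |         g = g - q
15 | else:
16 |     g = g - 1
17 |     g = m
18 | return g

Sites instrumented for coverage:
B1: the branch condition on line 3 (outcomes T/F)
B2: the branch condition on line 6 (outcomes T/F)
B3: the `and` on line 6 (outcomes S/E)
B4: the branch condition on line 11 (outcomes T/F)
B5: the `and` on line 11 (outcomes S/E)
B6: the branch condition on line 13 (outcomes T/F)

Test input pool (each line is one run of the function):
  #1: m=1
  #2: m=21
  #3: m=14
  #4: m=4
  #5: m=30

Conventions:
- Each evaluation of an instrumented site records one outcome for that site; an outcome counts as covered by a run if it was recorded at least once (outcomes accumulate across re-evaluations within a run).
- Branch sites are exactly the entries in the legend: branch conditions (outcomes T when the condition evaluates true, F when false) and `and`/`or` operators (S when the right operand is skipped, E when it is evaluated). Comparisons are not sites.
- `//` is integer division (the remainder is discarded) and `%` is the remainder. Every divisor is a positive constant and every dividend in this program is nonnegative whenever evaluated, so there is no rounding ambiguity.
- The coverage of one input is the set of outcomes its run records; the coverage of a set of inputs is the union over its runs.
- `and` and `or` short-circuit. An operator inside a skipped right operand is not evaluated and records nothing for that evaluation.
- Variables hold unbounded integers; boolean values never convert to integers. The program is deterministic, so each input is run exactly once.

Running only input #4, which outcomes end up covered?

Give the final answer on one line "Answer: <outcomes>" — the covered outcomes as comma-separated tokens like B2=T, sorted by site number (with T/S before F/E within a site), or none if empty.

Running input #4 (m=4), event by event:
  B1->T, B5->E, B4->T, B6->F
as a set, this run covers: B1=T, B4=T, B5=E, B6=F

Answer: B1=T, B4=T, B5=E, B6=F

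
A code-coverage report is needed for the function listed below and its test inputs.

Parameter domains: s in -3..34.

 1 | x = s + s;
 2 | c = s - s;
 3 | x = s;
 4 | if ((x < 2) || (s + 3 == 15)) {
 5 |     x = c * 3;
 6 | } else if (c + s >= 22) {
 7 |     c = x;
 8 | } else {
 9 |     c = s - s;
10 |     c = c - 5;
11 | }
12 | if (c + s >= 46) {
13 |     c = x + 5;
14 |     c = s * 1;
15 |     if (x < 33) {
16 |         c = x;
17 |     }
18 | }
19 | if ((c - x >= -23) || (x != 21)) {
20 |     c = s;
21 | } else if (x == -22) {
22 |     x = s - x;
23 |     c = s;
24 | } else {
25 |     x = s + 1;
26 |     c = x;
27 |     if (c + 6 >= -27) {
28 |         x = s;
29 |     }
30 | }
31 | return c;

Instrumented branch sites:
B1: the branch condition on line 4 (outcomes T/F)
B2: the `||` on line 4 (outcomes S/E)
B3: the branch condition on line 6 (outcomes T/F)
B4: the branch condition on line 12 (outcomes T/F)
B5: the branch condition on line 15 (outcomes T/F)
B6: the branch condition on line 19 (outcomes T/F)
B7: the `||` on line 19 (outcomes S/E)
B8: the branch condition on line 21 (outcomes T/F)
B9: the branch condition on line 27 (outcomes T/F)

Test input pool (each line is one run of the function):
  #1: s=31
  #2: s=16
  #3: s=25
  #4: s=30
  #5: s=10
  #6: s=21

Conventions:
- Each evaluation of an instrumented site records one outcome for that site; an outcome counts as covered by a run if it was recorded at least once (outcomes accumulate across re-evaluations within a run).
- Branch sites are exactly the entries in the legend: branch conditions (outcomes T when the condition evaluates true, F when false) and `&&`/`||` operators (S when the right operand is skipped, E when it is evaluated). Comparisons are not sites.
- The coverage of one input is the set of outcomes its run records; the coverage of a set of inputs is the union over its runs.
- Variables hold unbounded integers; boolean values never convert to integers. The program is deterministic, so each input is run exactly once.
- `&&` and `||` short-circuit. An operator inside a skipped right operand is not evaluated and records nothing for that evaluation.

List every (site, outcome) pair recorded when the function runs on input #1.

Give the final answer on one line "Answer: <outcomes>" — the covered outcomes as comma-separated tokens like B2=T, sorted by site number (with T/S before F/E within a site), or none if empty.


Running input #1 (s=31), event by event:
  B2->E, B1->F, B3->T, B4->T, B5->T, B7->S, B6->T
deduplicating events, the covered set is: B1=F, B2=E, B3=T, B4=T, B5=T, B6=T, B7=S
Answer: B1=F, B2=E, B3=T, B4=T, B5=T, B6=T, B7=S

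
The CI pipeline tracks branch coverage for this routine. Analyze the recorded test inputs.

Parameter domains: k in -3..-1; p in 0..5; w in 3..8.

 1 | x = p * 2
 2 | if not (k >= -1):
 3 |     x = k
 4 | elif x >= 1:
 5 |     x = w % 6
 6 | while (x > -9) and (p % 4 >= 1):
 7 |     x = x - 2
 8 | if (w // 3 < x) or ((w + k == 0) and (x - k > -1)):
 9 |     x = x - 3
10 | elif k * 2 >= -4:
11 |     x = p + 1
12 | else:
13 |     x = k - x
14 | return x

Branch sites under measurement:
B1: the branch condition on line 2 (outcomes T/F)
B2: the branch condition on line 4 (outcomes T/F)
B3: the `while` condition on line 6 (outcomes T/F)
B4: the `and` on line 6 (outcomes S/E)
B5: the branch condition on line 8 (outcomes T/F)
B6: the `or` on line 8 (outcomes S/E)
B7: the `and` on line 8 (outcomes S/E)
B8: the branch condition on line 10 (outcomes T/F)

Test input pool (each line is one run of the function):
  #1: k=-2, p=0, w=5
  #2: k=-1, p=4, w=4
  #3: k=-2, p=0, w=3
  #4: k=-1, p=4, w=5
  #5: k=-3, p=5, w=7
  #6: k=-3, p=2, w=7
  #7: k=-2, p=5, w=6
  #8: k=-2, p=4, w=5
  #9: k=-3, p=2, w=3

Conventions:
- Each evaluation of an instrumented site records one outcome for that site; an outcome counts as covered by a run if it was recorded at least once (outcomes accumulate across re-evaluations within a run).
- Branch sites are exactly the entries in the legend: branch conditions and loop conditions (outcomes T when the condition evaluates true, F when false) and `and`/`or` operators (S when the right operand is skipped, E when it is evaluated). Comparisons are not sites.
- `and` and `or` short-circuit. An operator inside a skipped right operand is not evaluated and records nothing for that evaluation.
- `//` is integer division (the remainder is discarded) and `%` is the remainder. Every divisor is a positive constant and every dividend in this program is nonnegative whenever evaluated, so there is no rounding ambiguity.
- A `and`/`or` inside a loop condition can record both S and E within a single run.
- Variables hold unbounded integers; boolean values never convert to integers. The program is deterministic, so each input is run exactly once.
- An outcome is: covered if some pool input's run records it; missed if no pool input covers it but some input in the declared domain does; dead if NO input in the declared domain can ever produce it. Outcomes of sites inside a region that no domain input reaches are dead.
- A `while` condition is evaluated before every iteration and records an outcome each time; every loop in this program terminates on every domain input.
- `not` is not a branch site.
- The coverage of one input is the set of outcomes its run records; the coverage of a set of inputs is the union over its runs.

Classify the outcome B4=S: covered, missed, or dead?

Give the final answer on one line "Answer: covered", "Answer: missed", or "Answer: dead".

B4=S is recorded by pool input(s) 5, 6, 7, 9 -> covered

Answer: covered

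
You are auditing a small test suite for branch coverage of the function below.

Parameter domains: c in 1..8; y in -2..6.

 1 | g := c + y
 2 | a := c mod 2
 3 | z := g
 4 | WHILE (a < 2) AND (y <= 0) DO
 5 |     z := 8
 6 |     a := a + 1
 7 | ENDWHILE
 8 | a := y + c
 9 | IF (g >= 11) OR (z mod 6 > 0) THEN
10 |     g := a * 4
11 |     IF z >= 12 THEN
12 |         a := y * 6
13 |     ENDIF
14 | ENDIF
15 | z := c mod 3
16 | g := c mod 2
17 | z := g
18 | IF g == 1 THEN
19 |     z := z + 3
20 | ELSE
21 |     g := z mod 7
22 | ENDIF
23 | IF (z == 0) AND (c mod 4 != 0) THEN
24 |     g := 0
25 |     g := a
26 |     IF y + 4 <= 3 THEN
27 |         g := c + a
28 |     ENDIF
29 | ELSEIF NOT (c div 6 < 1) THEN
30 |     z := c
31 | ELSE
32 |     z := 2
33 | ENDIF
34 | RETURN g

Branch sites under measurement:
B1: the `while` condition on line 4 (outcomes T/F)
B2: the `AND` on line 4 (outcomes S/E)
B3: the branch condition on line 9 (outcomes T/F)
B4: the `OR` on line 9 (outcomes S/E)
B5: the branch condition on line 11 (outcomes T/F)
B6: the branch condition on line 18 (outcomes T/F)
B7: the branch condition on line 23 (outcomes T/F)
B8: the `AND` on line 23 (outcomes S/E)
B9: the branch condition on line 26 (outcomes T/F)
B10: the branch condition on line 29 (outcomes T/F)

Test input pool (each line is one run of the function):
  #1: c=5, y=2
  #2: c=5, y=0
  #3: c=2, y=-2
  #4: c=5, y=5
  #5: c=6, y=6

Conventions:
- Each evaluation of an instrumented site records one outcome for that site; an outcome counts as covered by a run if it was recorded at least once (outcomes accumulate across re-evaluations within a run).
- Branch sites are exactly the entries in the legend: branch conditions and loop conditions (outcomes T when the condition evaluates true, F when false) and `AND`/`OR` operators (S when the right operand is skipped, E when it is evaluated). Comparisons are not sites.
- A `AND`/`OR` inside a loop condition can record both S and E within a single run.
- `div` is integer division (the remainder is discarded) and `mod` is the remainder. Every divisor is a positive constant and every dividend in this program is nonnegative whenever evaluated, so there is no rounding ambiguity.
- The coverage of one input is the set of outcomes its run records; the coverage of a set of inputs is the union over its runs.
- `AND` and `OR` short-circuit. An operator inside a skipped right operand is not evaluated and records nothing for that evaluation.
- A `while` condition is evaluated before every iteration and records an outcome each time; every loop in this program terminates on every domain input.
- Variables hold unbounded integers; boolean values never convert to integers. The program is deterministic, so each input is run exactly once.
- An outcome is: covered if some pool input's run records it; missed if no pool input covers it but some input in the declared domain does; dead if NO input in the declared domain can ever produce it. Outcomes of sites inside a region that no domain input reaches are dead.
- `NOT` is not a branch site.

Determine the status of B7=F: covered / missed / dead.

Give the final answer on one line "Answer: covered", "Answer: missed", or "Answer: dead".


B7=F is recorded by pool input(s) 1, 2, 4 -> covered
Answer: covered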